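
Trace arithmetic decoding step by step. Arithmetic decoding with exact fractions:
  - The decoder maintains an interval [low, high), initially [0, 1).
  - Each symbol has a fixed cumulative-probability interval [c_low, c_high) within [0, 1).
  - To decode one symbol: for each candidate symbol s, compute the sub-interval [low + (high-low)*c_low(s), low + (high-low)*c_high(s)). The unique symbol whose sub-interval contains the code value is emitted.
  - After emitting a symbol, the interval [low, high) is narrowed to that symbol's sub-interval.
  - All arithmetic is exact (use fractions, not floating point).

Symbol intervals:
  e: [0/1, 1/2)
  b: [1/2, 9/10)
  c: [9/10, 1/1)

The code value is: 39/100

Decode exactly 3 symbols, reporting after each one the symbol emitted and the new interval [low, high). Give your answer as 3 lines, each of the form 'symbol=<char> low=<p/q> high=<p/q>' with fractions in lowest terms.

Answer: symbol=e low=0/1 high=1/2
symbol=b low=1/4 high=9/20
symbol=b low=7/20 high=43/100

Derivation:
Step 1: interval [0/1, 1/1), width = 1/1 - 0/1 = 1/1
  'e': [0/1 + 1/1*0/1, 0/1 + 1/1*1/2) = [0/1, 1/2) <- contains code 39/100
  'b': [0/1 + 1/1*1/2, 0/1 + 1/1*9/10) = [1/2, 9/10)
  'c': [0/1 + 1/1*9/10, 0/1 + 1/1*1/1) = [9/10, 1/1)
  emit 'e', narrow to [0/1, 1/2)
Step 2: interval [0/1, 1/2), width = 1/2 - 0/1 = 1/2
  'e': [0/1 + 1/2*0/1, 0/1 + 1/2*1/2) = [0/1, 1/4)
  'b': [0/1 + 1/2*1/2, 0/1 + 1/2*9/10) = [1/4, 9/20) <- contains code 39/100
  'c': [0/1 + 1/2*9/10, 0/1 + 1/2*1/1) = [9/20, 1/2)
  emit 'b', narrow to [1/4, 9/20)
Step 3: interval [1/4, 9/20), width = 9/20 - 1/4 = 1/5
  'e': [1/4 + 1/5*0/1, 1/4 + 1/5*1/2) = [1/4, 7/20)
  'b': [1/4 + 1/5*1/2, 1/4 + 1/5*9/10) = [7/20, 43/100) <- contains code 39/100
  'c': [1/4 + 1/5*9/10, 1/4 + 1/5*1/1) = [43/100, 9/20)
  emit 'b', narrow to [7/20, 43/100)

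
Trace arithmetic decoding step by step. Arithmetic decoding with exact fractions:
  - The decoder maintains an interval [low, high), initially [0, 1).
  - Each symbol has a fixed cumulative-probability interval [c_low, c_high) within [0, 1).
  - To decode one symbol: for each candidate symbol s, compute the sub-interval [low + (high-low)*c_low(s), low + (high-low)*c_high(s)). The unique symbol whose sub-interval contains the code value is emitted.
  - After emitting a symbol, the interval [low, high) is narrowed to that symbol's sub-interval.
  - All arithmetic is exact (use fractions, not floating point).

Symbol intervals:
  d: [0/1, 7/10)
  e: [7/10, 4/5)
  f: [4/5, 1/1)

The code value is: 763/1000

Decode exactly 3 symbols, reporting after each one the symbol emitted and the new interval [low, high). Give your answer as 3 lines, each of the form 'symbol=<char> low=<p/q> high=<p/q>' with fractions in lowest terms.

Answer: symbol=e low=7/10 high=4/5
symbol=d low=7/10 high=77/100
symbol=f low=189/250 high=77/100

Derivation:
Step 1: interval [0/1, 1/1), width = 1/1 - 0/1 = 1/1
  'd': [0/1 + 1/1*0/1, 0/1 + 1/1*7/10) = [0/1, 7/10)
  'e': [0/1 + 1/1*7/10, 0/1 + 1/1*4/5) = [7/10, 4/5) <- contains code 763/1000
  'f': [0/1 + 1/1*4/5, 0/1 + 1/1*1/1) = [4/5, 1/1)
  emit 'e', narrow to [7/10, 4/5)
Step 2: interval [7/10, 4/5), width = 4/5 - 7/10 = 1/10
  'd': [7/10 + 1/10*0/1, 7/10 + 1/10*7/10) = [7/10, 77/100) <- contains code 763/1000
  'e': [7/10 + 1/10*7/10, 7/10 + 1/10*4/5) = [77/100, 39/50)
  'f': [7/10 + 1/10*4/5, 7/10 + 1/10*1/1) = [39/50, 4/5)
  emit 'd', narrow to [7/10, 77/100)
Step 3: interval [7/10, 77/100), width = 77/100 - 7/10 = 7/100
  'd': [7/10 + 7/100*0/1, 7/10 + 7/100*7/10) = [7/10, 749/1000)
  'e': [7/10 + 7/100*7/10, 7/10 + 7/100*4/5) = [749/1000, 189/250)
  'f': [7/10 + 7/100*4/5, 7/10 + 7/100*1/1) = [189/250, 77/100) <- contains code 763/1000
  emit 'f', narrow to [189/250, 77/100)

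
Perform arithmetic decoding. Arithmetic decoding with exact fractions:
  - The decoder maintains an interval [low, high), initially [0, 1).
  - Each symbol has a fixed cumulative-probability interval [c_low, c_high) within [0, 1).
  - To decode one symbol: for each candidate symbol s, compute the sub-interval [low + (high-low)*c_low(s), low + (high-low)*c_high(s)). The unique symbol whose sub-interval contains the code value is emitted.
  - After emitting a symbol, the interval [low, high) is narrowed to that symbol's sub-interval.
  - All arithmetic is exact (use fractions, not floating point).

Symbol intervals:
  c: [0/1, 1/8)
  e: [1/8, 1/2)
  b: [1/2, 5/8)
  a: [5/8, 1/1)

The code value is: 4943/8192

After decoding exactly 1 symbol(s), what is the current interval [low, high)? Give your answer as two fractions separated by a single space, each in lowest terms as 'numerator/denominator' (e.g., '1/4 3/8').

Step 1: interval [0/1, 1/1), width = 1/1 - 0/1 = 1/1
  'c': [0/1 + 1/1*0/1, 0/1 + 1/1*1/8) = [0/1, 1/8)
  'e': [0/1 + 1/1*1/8, 0/1 + 1/1*1/2) = [1/8, 1/2)
  'b': [0/1 + 1/1*1/2, 0/1 + 1/1*5/8) = [1/2, 5/8) <- contains code 4943/8192
  'a': [0/1 + 1/1*5/8, 0/1 + 1/1*1/1) = [5/8, 1/1)
  emit 'b', narrow to [1/2, 5/8)

Answer: 1/2 5/8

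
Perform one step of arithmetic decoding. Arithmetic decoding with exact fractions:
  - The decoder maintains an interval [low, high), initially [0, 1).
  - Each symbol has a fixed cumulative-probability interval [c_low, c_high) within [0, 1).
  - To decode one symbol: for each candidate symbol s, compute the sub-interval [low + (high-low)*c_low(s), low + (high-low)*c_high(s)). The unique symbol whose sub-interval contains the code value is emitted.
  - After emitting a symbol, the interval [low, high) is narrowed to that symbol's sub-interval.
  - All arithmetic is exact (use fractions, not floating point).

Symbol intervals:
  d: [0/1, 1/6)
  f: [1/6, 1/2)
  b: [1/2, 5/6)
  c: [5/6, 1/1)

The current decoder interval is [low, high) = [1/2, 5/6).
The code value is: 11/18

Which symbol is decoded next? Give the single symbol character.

Interval width = high − low = 5/6 − 1/2 = 1/3
Scaled code = (code − low) / width = (11/18 − 1/2) / 1/3 = 1/3
  d: [0/1, 1/6) 
  f: [1/6, 1/2) ← scaled code falls here ✓
  b: [1/2, 5/6) 
  c: [5/6, 1/1) 

Answer: f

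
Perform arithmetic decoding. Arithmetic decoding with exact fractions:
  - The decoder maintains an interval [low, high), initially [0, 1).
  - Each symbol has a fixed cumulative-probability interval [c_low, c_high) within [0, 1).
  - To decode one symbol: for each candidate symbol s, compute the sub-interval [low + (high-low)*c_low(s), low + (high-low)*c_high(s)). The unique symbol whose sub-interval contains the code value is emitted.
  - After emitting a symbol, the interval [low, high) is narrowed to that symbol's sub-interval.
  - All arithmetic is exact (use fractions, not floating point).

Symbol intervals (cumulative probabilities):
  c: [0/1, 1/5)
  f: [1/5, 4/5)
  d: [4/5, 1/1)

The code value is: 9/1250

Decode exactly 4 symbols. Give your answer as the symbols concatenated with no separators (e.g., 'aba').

Step 1: interval [0/1, 1/1), width = 1/1 - 0/1 = 1/1
  'c': [0/1 + 1/1*0/1, 0/1 + 1/1*1/5) = [0/1, 1/5) <- contains code 9/1250
  'f': [0/1 + 1/1*1/5, 0/1 + 1/1*4/5) = [1/5, 4/5)
  'd': [0/1 + 1/1*4/5, 0/1 + 1/1*1/1) = [4/5, 1/1)
  emit 'c', narrow to [0/1, 1/5)
Step 2: interval [0/1, 1/5), width = 1/5 - 0/1 = 1/5
  'c': [0/1 + 1/5*0/1, 0/1 + 1/5*1/5) = [0/1, 1/25) <- contains code 9/1250
  'f': [0/1 + 1/5*1/5, 0/1 + 1/5*4/5) = [1/25, 4/25)
  'd': [0/1 + 1/5*4/5, 0/1 + 1/5*1/1) = [4/25, 1/5)
  emit 'c', narrow to [0/1, 1/25)
Step 3: interval [0/1, 1/25), width = 1/25 - 0/1 = 1/25
  'c': [0/1 + 1/25*0/1, 0/1 + 1/25*1/5) = [0/1, 1/125) <- contains code 9/1250
  'f': [0/1 + 1/25*1/5, 0/1 + 1/25*4/5) = [1/125, 4/125)
  'd': [0/1 + 1/25*4/5, 0/1 + 1/25*1/1) = [4/125, 1/25)
  emit 'c', narrow to [0/1, 1/125)
Step 4: interval [0/1, 1/125), width = 1/125 - 0/1 = 1/125
  'c': [0/1 + 1/125*0/1, 0/1 + 1/125*1/5) = [0/1, 1/625)
  'f': [0/1 + 1/125*1/5, 0/1 + 1/125*4/5) = [1/625, 4/625)
  'd': [0/1 + 1/125*4/5, 0/1 + 1/125*1/1) = [4/625, 1/125) <- contains code 9/1250
  emit 'd', narrow to [4/625, 1/125)

Answer: cccd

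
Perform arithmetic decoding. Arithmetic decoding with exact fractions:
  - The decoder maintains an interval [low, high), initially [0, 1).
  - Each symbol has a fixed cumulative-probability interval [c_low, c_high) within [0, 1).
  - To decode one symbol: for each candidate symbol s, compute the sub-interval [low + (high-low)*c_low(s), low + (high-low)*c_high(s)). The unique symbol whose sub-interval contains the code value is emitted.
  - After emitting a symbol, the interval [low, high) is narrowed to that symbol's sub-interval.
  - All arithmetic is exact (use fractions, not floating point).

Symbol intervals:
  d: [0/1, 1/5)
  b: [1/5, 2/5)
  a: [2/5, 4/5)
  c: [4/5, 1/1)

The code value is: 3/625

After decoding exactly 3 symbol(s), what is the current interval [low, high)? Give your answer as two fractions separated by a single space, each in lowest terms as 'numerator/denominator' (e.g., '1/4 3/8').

Answer: 0/1 1/125

Derivation:
Step 1: interval [0/1, 1/1), width = 1/1 - 0/1 = 1/1
  'd': [0/1 + 1/1*0/1, 0/1 + 1/1*1/5) = [0/1, 1/5) <- contains code 3/625
  'b': [0/1 + 1/1*1/5, 0/1 + 1/1*2/5) = [1/5, 2/5)
  'a': [0/1 + 1/1*2/5, 0/1 + 1/1*4/5) = [2/5, 4/5)
  'c': [0/1 + 1/1*4/5, 0/1 + 1/1*1/1) = [4/5, 1/1)
  emit 'd', narrow to [0/1, 1/5)
Step 2: interval [0/1, 1/5), width = 1/5 - 0/1 = 1/5
  'd': [0/1 + 1/5*0/1, 0/1 + 1/5*1/5) = [0/1, 1/25) <- contains code 3/625
  'b': [0/1 + 1/5*1/5, 0/1 + 1/5*2/5) = [1/25, 2/25)
  'a': [0/1 + 1/5*2/5, 0/1 + 1/5*4/5) = [2/25, 4/25)
  'c': [0/1 + 1/5*4/5, 0/1 + 1/5*1/1) = [4/25, 1/5)
  emit 'd', narrow to [0/1, 1/25)
Step 3: interval [0/1, 1/25), width = 1/25 - 0/1 = 1/25
  'd': [0/1 + 1/25*0/1, 0/1 + 1/25*1/5) = [0/1, 1/125) <- contains code 3/625
  'b': [0/1 + 1/25*1/5, 0/1 + 1/25*2/5) = [1/125, 2/125)
  'a': [0/1 + 1/25*2/5, 0/1 + 1/25*4/5) = [2/125, 4/125)
  'c': [0/1 + 1/25*4/5, 0/1 + 1/25*1/1) = [4/125, 1/25)
  emit 'd', narrow to [0/1, 1/125)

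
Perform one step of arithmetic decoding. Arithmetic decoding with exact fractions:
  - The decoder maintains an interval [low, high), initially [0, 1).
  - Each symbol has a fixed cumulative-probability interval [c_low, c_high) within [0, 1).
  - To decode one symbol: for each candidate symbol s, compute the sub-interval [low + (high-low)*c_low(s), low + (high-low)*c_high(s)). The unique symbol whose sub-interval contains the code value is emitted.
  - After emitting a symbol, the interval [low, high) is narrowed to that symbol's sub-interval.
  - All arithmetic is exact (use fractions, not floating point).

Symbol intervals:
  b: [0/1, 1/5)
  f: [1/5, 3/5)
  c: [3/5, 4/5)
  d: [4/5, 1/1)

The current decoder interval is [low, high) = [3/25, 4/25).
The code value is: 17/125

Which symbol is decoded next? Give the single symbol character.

Interval width = high − low = 4/25 − 3/25 = 1/25
Scaled code = (code − low) / width = (17/125 − 3/25) / 1/25 = 2/5
  b: [0/1, 1/5) 
  f: [1/5, 3/5) ← scaled code falls here ✓
  c: [3/5, 4/5) 
  d: [4/5, 1/1) 

Answer: f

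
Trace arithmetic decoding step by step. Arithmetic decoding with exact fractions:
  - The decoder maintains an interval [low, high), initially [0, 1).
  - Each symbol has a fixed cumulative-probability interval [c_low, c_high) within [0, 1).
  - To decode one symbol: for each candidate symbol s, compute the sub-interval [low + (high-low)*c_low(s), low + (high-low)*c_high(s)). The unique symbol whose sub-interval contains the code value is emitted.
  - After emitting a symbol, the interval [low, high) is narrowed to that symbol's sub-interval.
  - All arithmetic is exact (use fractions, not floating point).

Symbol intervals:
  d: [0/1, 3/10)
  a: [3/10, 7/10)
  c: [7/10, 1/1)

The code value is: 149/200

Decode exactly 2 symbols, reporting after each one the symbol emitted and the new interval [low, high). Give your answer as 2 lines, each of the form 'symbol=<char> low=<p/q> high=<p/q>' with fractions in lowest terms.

Answer: symbol=c low=7/10 high=1/1
symbol=d low=7/10 high=79/100

Derivation:
Step 1: interval [0/1, 1/1), width = 1/1 - 0/1 = 1/1
  'd': [0/1 + 1/1*0/1, 0/1 + 1/1*3/10) = [0/1, 3/10)
  'a': [0/1 + 1/1*3/10, 0/1 + 1/1*7/10) = [3/10, 7/10)
  'c': [0/1 + 1/1*7/10, 0/1 + 1/1*1/1) = [7/10, 1/1) <- contains code 149/200
  emit 'c', narrow to [7/10, 1/1)
Step 2: interval [7/10, 1/1), width = 1/1 - 7/10 = 3/10
  'd': [7/10 + 3/10*0/1, 7/10 + 3/10*3/10) = [7/10, 79/100) <- contains code 149/200
  'a': [7/10 + 3/10*3/10, 7/10 + 3/10*7/10) = [79/100, 91/100)
  'c': [7/10 + 3/10*7/10, 7/10 + 3/10*1/1) = [91/100, 1/1)
  emit 'd', narrow to [7/10, 79/100)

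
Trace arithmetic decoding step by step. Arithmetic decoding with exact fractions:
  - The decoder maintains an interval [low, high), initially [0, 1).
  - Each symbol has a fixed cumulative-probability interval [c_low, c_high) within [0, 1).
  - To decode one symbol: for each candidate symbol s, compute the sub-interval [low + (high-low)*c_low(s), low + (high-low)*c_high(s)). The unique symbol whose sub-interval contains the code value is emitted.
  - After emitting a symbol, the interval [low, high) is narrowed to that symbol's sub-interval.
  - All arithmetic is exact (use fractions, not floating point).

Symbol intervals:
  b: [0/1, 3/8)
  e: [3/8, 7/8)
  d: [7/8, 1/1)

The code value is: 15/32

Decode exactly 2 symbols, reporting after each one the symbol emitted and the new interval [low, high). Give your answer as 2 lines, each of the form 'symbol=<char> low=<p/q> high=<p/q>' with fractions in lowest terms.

Answer: symbol=e low=3/8 high=7/8
symbol=b low=3/8 high=9/16

Derivation:
Step 1: interval [0/1, 1/1), width = 1/1 - 0/1 = 1/1
  'b': [0/1 + 1/1*0/1, 0/1 + 1/1*3/8) = [0/1, 3/8)
  'e': [0/1 + 1/1*3/8, 0/1 + 1/1*7/8) = [3/8, 7/8) <- contains code 15/32
  'd': [0/1 + 1/1*7/8, 0/1 + 1/1*1/1) = [7/8, 1/1)
  emit 'e', narrow to [3/8, 7/8)
Step 2: interval [3/8, 7/8), width = 7/8 - 3/8 = 1/2
  'b': [3/8 + 1/2*0/1, 3/8 + 1/2*3/8) = [3/8, 9/16) <- contains code 15/32
  'e': [3/8 + 1/2*3/8, 3/8 + 1/2*7/8) = [9/16, 13/16)
  'd': [3/8 + 1/2*7/8, 3/8 + 1/2*1/1) = [13/16, 7/8)
  emit 'b', narrow to [3/8, 9/16)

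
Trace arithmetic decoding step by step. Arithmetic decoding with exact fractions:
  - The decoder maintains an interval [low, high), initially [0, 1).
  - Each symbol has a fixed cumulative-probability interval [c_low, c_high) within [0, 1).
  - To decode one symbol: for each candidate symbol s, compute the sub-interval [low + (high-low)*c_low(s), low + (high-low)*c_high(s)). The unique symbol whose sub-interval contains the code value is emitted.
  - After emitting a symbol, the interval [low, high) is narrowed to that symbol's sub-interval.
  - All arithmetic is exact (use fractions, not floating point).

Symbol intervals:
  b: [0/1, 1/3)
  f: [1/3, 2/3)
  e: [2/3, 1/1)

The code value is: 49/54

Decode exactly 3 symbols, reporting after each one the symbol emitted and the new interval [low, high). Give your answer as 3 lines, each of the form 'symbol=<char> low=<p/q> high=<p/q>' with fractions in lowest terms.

Answer: symbol=e low=2/3 high=1/1
symbol=e low=8/9 high=1/1
symbol=b low=8/9 high=25/27

Derivation:
Step 1: interval [0/1, 1/1), width = 1/1 - 0/1 = 1/1
  'b': [0/1 + 1/1*0/1, 0/1 + 1/1*1/3) = [0/1, 1/3)
  'f': [0/1 + 1/1*1/3, 0/1 + 1/1*2/3) = [1/3, 2/3)
  'e': [0/1 + 1/1*2/3, 0/1 + 1/1*1/1) = [2/3, 1/1) <- contains code 49/54
  emit 'e', narrow to [2/3, 1/1)
Step 2: interval [2/3, 1/1), width = 1/1 - 2/3 = 1/3
  'b': [2/3 + 1/3*0/1, 2/3 + 1/3*1/3) = [2/3, 7/9)
  'f': [2/3 + 1/3*1/3, 2/3 + 1/3*2/3) = [7/9, 8/9)
  'e': [2/3 + 1/3*2/3, 2/3 + 1/3*1/1) = [8/9, 1/1) <- contains code 49/54
  emit 'e', narrow to [8/9, 1/1)
Step 3: interval [8/9, 1/1), width = 1/1 - 8/9 = 1/9
  'b': [8/9 + 1/9*0/1, 8/9 + 1/9*1/3) = [8/9, 25/27) <- contains code 49/54
  'f': [8/9 + 1/9*1/3, 8/9 + 1/9*2/3) = [25/27, 26/27)
  'e': [8/9 + 1/9*2/3, 8/9 + 1/9*1/1) = [26/27, 1/1)
  emit 'b', narrow to [8/9, 25/27)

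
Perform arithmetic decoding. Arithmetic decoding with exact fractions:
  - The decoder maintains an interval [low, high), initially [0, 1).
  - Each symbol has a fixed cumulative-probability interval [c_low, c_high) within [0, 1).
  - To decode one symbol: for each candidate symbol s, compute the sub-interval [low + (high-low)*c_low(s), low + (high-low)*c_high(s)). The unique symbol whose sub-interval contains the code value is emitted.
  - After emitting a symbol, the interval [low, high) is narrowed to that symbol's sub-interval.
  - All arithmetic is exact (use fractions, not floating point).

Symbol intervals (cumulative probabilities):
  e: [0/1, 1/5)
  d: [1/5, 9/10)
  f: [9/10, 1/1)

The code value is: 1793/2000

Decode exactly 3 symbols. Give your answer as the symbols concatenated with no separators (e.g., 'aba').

Step 1: interval [0/1, 1/1), width = 1/1 - 0/1 = 1/1
  'e': [0/1 + 1/1*0/1, 0/1 + 1/1*1/5) = [0/1, 1/5)
  'd': [0/1 + 1/1*1/5, 0/1 + 1/1*9/10) = [1/5, 9/10) <- contains code 1793/2000
  'f': [0/1 + 1/1*9/10, 0/1 + 1/1*1/1) = [9/10, 1/1)
  emit 'd', narrow to [1/5, 9/10)
Step 2: interval [1/5, 9/10), width = 9/10 - 1/5 = 7/10
  'e': [1/5 + 7/10*0/1, 1/5 + 7/10*1/5) = [1/5, 17/50)
  'd': [1/5 + 7/10*1/5, 1/5 + 7/10*9/10) = [17/50, 83/100)
  'f': [1/5 + 7/10*9/10, 1/5 + 7/10*1/1) = [83/100, 9/10) <- contains code 1793/2000
  emit 'f', narrow to [83/100, 9/10)
Step 3: interval [83/100, 9/10), width = 9/10 - 83/100 = 7/100
  'e': [83/100 + 7/100*0/1, 83/100 + 7/100*1/5) = [83/100, 211/250)
  'd': [83/100 + 7/100*1/5, 83/100 + 7/100*9/10) = [211/250, 893/1000)
  'f': [83/100 + 7/100*9/10, 83/100 + 7/100*1/1) = [893/1000, 9/10) <- contains code 1793/2000
  emit 'f', narrow to [893/1000, 9/10)

Answer: dff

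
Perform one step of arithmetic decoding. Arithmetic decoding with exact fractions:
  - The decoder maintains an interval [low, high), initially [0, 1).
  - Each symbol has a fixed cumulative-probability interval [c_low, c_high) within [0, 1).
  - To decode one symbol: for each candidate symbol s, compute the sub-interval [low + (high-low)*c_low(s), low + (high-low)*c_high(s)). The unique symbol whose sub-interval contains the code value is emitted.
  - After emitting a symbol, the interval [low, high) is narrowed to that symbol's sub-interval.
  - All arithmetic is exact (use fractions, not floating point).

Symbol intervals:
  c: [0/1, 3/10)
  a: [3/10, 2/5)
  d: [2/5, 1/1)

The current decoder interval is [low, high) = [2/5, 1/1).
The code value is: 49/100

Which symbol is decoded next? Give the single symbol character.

Answer: c

Derivation:
Interval width = high − low = 1/1 − 2/5 = 3/5
Scaled code = (code − low) / width = (49/100 − 2/5) / 3/5 = 3/20
  c: [0/1, 3/10) ← scaled code falls here ✓
  a: [3/10, 2/5) 
  d: [2/5, 1/1) 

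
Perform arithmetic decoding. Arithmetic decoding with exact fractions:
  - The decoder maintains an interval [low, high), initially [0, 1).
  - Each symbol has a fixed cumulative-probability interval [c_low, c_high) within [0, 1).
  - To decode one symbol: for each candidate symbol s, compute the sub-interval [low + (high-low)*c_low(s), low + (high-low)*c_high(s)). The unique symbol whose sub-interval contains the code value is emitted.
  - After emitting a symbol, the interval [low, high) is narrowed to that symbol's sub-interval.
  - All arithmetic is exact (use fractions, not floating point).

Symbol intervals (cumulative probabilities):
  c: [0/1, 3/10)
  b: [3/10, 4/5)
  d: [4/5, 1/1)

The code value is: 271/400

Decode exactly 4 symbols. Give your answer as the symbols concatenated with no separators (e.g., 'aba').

Step 1: interval [0/1, 1/1), width = 1/1 - 0/1 = 1/1
  'c': [0/1 + 1/1*0/1, 0/1 + 1/1*3/10) = [0/1, 3/10)
  'b': [0/1 + 1/1*3/10, 0/1 + 1/1*4/5) = [3/10, 4/5) <- contains code 271/400
  'd': [0/1 + 1/1*4/5, 0/1 + 1/1*1/1) = [4/5, 1/1)
  emit 'b', narrow to [3/10, 4/5)
Step 2: interval [3/10, 4/5), width = 4/5 - 3/10 = 1/2
  'c': [3/10 + 1/2*0/1, 3/10 + 1/2*3/10) = [3/10, 9/20)
  'b': [3/10 + 1/2*3/10, 3/10 + 1/2*4/5) = [9/20, 7/10) <- contains code 271/400
  'd': [3/10 + 1/2*4/5, 3/10 + 1/2*1/1) = [7/10, 4/5)
  emit 'b', narrow to [9/20, 7/10)
Step 3: interval [9/20, 7/10), width = 7/10 - 9/20 = 1/4
  'c': [9/20 + 1/4*0/1, 9/20 + 1/4*3/10) = [9/20, 21/40)
  'b': [9/20 + 1/4*3/10, 9/20 + 1/4*4/5) = [21/40, 13/20)
  'd': [9/20 + 1/4*4/5, 9/20 + 1/4*1/1) = [13/20, 7/10) <- contains code 271/400
  emit 'd', narrow to [13/20, 7/10)
Step 4: interval [13/20, 7/10), width = 7/10 - 13/20 = 1/20
  'c': [13/20 + 1/20*0/1, 13/20 + 1/20*3/10) = [13/20, 133/200)
  'b': [13/20 + 1/20*3/10, 13/20 + 1/20*4/5) = [133/200, 69/100) <- contains code 271/400
  'd': [13/20 + 1/20*4/5, 13/20 + 1/20*1/1) = [69/100, 7/10)
  emit 'b', narrow to [133/200, 69/100)

Answer: bbdb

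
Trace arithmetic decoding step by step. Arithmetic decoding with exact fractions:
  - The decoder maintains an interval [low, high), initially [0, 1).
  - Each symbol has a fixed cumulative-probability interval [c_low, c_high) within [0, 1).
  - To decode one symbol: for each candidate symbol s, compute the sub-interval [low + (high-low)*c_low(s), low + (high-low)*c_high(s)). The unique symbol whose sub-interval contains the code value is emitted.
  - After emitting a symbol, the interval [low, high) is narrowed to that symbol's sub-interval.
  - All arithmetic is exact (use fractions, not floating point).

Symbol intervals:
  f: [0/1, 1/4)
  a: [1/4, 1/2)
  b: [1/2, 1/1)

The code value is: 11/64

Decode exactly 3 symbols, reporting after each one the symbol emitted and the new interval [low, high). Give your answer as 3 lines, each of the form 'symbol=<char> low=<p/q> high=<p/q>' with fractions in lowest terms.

Answer: symbol=f low=0/1 high=1/4
symbol=b low=1/8 high=1/4
symbol=a low=5/32 high=3/16

Derivation:
Step 1: interval [0/1, 1/1), width = 1/1 - 0/1 = 1/1
  'f': [0/1 + 1/1*0/1, 0/1 + 1/1*1/4) = [0/1, 1/4) <- contains code 11/64
  'a': [0/1 + 1/1*1/4, 0/1 + 1/1*1/2) = [1/4, 1/2)
  'b': [0/1 + 1/1*1/2, 0/1 + 1/1*1/1) = [1/2, 1/1)
  emit 'f', narrow to [0/1, 1/4)
Step 2: interval [0/1, 1/4), width = 1/4 - 0/1 = 1/4
  'f': [0/1 + 1/4*0/1, 0/1 + 1/4*1/4) = [0/1, 1/16)
  'a': [0/1 + 1/4*1/4, 0/1 + 1/4*1/2) = [1/16, 1/8)
  'b': [0/1 + 1/4*1/2, 0/1 + 1/4*1/1) = [1/8, 1/4) <- contains code 11/64
  emit 'b', narrow to [1/8, 1/4)
Step 3: interval [1/8, 1/4), width = 1/4 - 1/8 = 1/8
  'f': [1/8 + 1/8*0/1, 1/8 + 1/8*1/4) = [1/8, 5/32)
  'a': [1/8 + 1/8*1/4, 1/8 + 1/8*1/2) = [5/32, 3/16) <- contains code 11/64
  'b': [1/8 + 1/8*1/2, 1/8 + 1/8*1/1) = [3/16, 1/4)
  emit 'a', narrow to [5/32, 3/16)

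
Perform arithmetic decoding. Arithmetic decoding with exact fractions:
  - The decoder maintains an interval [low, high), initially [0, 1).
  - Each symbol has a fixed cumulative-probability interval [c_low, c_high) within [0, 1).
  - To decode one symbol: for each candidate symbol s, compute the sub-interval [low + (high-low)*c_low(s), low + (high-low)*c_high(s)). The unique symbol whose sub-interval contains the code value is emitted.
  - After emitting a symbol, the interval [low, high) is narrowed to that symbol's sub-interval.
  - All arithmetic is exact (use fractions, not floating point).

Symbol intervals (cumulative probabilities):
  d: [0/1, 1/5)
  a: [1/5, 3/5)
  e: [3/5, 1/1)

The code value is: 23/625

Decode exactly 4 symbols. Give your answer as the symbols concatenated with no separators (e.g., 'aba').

Step 1: interval [0/1, 1/1), width = 1/1 - 0/1 = 1/1
  'd': [0/1 + 1/1*0/1, 0/1 + 1/1*1/5) = [0/1, 1/5) <- contains code 23/625
  'a': [0/1 + 1/1*1/5, 0/1 + 1/1*3/5) = [1/5, 3/5)
  'e': [0/1 + 1/1*3/5, 0/1 + 1/1*1/1) = [3/5, 1/1)
  emit 'd', narrow to [0/1, 1/5)
Step 2: interval [0/1, 1/5), width = 1/5 - 0/1 = 1/5
  'd': [0/1 + 1/5*0/1, 0/1 + 1/5*1/5) = [0/1, 1/25) <- contains code 23/625
  'a': [0/1 + 1/5*1/5, 0/1 + 1/5*3/5) = [1/25, 3/25)
  'e': [0/1 + 1/5*3/5, 0/1 + 1/5*1/1) = [3/25, 1/5)
  emit 'd', narrow to [0/1, 1/25)
Step 3: interval [0/1, 1/25), width = 1/25 - 0/1 = 1/25
  'd': [0/1 + 1/25*0/1, 0/1 + 1/25*1/5) = [0/1, 1/125)
  'a': [0/1 + 1/25*1/5, 0/1 + 1/25*3/5) = [1/125, 3/125)
  'e': [0/1 + 1/25*3/5, 0/1 + 1/25*1/1) = [3/125, 1/25) <- contains code 23/625
  emit 'e', narrow to [3/125, 1/25)
Step 4: interval [3/125, 1/25), width = 1/25 - 3/125 = 2/125
  'd': [3/125 + 2/125*0/1, 3/125 + 2/125*1/5) = [3/125, 17/625)
  'a': [3/125 + 2/125*1/5, 3/125 + 2/125*3/5) = [17/625, 21/625)
  'e': [3/125 + 2/125*3/5, 3/125 + 2/125*1/1) = [21/625, 1/25) <- contains code 23/625
  emit 'e', narrow to [21/625, 1/25)

Answer: ddee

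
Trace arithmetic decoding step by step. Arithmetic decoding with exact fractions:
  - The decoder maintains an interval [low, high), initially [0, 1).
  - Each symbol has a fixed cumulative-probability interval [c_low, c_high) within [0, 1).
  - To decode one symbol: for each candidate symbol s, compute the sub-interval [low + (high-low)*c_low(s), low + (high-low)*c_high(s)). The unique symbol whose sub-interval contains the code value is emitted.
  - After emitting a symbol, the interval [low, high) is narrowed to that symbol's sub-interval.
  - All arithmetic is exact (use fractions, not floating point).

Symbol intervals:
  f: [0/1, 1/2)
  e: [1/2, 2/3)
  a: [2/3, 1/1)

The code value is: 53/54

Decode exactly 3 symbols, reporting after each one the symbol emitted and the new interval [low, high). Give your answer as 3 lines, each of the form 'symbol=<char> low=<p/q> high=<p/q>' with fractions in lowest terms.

Step 1: interval [0/1, 1/1), width = 1/1 - 0/1 = 1/1
  'f': [0/1 + 1/1*0/1, 0/1 + 1/1*1/2) = [0/1, 1/2)
  'e': [0/1 + 1/1*1/2, 0/1 + 1/1*2/3) = [1/2, 2/3)
  'a': [0/1 + 1/1*2/3, 0/1 + 1/1*1/1) = [2/3, 1/1) <- contains code 53/54
  emit 'a', narrow to [2/3, 1/1)
Step 2: interval [2/3, 1/1), width = 1/1 - 2/3 = 1/3
  'f': [2/3 + 1/3*0/1, 2/3 + 1/3*1/2) = [2/3, 5/6)
  'e': [2/3 + 1/3*1/2, 2/3 + 1/3*2/3) = [5/6, 8/9)
  'a': [2/3 + 1/3*2/3, 2/3 + 1/3*1/1) = [8/9, 1/1) <- contains code 53/54
  emit 'a', narrow to [8/9, 1/1)
Step 3: interval [8/9, 1/1), width = 1/1 - 8/9 = 1/9
  'f': [8/9 + 1/9*0/1, 8/9 + 1/9*1/2) = [8/9, 17/18)
  'e': [8/9 + 1/9*1/2, 8/9 + 1/9*2/3) = [17/18, 26/27)
  'a': [8/9 + 1/9*2/3, 8/9 + 1/9*1/1) = [26/27, 1/1) <- contains code 53/54
  emit 'a', narrow to [26/27, 1/1)

Answer: symbol=a low=2/3 high=1/1
symbol=a low=8/9 high=1/1
symbol=a low=26/27 high=1/1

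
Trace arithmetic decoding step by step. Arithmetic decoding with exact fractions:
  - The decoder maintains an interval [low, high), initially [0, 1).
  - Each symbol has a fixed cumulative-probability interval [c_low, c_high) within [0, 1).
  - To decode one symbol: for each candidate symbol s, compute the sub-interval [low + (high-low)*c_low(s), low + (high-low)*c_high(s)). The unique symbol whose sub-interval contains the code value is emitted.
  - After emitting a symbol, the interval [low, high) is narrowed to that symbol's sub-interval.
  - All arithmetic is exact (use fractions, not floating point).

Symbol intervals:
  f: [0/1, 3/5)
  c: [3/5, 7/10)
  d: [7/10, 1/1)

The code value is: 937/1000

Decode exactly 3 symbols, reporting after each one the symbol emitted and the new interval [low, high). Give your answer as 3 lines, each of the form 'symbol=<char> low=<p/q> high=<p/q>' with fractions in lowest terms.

Answer: symbol=d low=7/10 high=1/1
symbol=d low=91/100 high=1/1
symbol=f low=91/100 high=241/250

Derivation:
Step 1: interval [0/1, 1/1), width = 1/1 - 0/1 = 1/1
  'f': [0/1 + 1/1*0/1, 0/1 + 1/1*3/5) = [0/1, 3/5)
  'c': [0/1 + 1/1*3/5, 0/1 + 1/1*7/10) = [3/5, 7/10)
  'd': [0/1 + 1/1*7/10, 0/1 + 1/1*1/1) = [7/10, 1/1) <- contains code 937/1000
  emit 'd', narrow to [7/10, 1/1)
Step 2: interval [7/10, 1/1), width = 1/1 - 7/10 = 3/10
  'f': [7/10 + 3/10*0/1, 7/10 + 3/10*3/5) = [7/10, 22/25)
  'c': [7/10 + 3/10*3/5, 7/10 + 3/10*7/10) = [22/25, 91/100)
  'd': [7/10 + 3/10*7/10, 7/10 + 3/10*1/1) = [91/100, 1/1) <- contains code 937/1000
  emit 'd', narrow to [91/100, 1/1)
Step 3: interval [91/100, 1/1), width = 1/1 - 91/100 = 9/100
  'f': [91/100 + 9/100*0/1, 91/100 + 9/100*3/5) = [91/100, 241/250) <- contains code 937/1000
  'c': [91/100 + 9/100*3/5, 91/100 + 9/100*7/10) = [241/250, 973/1000)
  'd': [91/100 + 9/100*7/10, 91/100 + 9/100*1/1) = [973/1000, 1/1)
  emit 'f', narrow to [91/100, 241/250)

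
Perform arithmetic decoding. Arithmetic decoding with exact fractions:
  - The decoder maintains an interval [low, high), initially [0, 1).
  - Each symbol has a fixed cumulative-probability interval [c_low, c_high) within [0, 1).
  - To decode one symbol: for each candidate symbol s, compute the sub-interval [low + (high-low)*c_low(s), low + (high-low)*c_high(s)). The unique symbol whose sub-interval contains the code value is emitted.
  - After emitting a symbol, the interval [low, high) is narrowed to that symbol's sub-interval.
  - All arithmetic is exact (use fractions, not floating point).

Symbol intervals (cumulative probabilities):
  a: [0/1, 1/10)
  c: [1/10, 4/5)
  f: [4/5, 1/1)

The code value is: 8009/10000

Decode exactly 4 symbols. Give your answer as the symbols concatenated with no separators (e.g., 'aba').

Step 1: interval [0/1, 1/1), width = 1/1 - 0/1 = 1/1
  'a': [0/1 + 1/1*0/1, 0/1 + 1/1*1/10) = [0/1, 1/10)
  'c': [0/1 + 1/1*1/10, 0/1 + 1/1*4/5) = [1/10, 4/5)
  'f': [0/1 + 1/1*4/5, 0/1 + 1/1*1/1) = [4/5, 1/1) <- contains code 8009/10000
  emit 'f', narrow to [4/5, 1/1)
Step 2: interval [4/5, 1/1), width = 1/1 - 4/5 = 1/5
  'a': [4/5 + 1/5*0/1, 4/5 + 1/5*1/10) = [4/5, 41/50) <- contains code 8009/10000
  'c': [4/5 + 1/5*1/10, 4/5 + 1/5*4/5) = [41/50, 24/25)
  'f': [4/5 + 1/5*4/5, 4/5 + 1/5*1/1) = [24/25, 1/1)
  emit 'a', narrow to [4/5, 41/50)
Step 3: interval [4/5, 41/50), width = 41/50 - 4/5 = 1/50
  'a': [4/5 + 1/50*0/1, 4/5 + 1/50*1/10) = [4/5, 401/500) <- contains code 8009/10000
  'c': [4/5 + 1/50*1/10, 4/5 + 1/50*4/5) = [401/500, 102/125)
  'f': [4/5 + 1/50*4/5, 4/5 + 1/50*1/1) = [102/125, 41/50)
  emit 'a', narrow to [4/5, 401/500)
Step 4: interval [4/5, 401/500), width = 401/500 - 4/5 = 1/500
  'a': [4/5 + 1/500*0/1, 4/5 + 1/500*1/10) = [4/5, 4001/5000)
  'c': [4/5 + 1/500*1/10, 4/5 + 1/500*4/5) = [4001/5000, 501/625) <- contains code 8009/10000
  'f': [4/5 + 1/500*4/5, 4/5 + 1/500*1/1) = [501/625, 401/500)
  emit 'c', narrow to [4001/5000, 501/625)

Answer: faac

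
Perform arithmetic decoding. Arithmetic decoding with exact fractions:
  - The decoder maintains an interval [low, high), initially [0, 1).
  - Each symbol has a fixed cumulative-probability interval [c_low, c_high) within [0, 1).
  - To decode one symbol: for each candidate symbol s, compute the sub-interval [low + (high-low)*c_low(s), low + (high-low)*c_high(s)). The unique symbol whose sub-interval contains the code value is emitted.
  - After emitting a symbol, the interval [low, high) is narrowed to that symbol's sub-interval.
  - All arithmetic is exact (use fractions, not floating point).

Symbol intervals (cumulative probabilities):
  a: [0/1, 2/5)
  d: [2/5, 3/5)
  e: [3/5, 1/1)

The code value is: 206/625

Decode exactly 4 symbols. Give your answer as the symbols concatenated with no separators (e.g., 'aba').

Step 1: interval [0/1, 1/1), width = 1/1 - 0/1 = 1/1
  'a': [0/1 + 1/1*0/1, 0/1 + 1/1*2/5) = [0/1, 2/5) <- contains code 206/625
  'd': [0/1 + 1/1*2/5, 0/1 + 1/1*3/5) = [2/5, 3/5)
  'e': [0/1 + 1/1*3/5, 0/1 + 1/1*1/1) = [3/5, 1/1)
  emit 'a', narrow to [0/1, 2/5)
Step 2: interval [0/1, 2/5), width = 2/5 - 0/1 = 2/5
  'a': [0/1 + 2/5*0/1, 0/1 + 2/5*2/5) = [0/1, 4/25)
  'd': [0/1 + 2/5*2/5, 0/1 + 2/5*3/5) = [4/25, 6/25)
  'e': [0/1 + 2/5*3/5, 0/1 + 2/5*1/1) = [6/25, 2/5) <- contains code 206/625
  emit 'e', narrow to [6/25, 2/5)
Step 3: interval [6/25, 2/5), width = 2/5 - 6/25 = 4/25
  'a': [6/25 + 4/25*0/1, 6/25 + 4/25*2/5) = [6/25, 38/125)
  'd': [6/25 + 4/25*2/5, 6/25 + 4/25*3/5) = [38/125, 42/125) <- contains code 206/625
  'e': [6/25 + 4/25*3/5, 6/25 + 4/25*1/1) = [42/125, 2/5)
  emit 'd', narrow to [38/125, 42/125)
Step 4: interval [38/125, 42/125), width = 42/125 - 38/125 = 4/125
  'a': [38/125 + 4/125*0/1, 38/125 + 4/125*2/5) = [38/125, 198/625)
  'd': [38/125 + 4/125*2/5, 38/125 + 4/125*3/5) = [198/625, 202/625)
  'e': [38/125 + 4/125*3/5, 38/125 + 4/125*1/1) = [202/625, 42/125) <- contains code 206/625
  emit 'e', narrow to [202/625, 42/125)

Answer: aede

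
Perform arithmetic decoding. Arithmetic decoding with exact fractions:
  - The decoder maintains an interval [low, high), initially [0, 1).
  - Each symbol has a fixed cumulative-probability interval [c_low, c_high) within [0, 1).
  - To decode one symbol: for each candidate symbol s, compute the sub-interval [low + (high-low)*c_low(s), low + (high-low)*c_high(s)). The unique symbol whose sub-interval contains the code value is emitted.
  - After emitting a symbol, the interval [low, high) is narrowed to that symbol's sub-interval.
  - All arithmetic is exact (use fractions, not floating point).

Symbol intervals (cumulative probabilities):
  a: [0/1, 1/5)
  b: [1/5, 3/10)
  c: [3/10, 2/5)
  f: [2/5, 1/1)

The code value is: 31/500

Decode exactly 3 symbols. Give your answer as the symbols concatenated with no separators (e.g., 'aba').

Step 1: interval [0/1, 1/1), width = 1/1 - 0/1 = 1/1
  'a': [0/1 + 1/1*0/1, 0/1 + 1/1*1/5) = [0/1, 1/5) <- contains code 31/500
  'b': [0/1 + 1/1*1/5, 0/1 + 1/1*3/10) = [1/5, 3/10)
  'c': [0/1 + 1/1*3/10, 0/1 + 1/1*2/5) = [3/10, 2/5)
  'f': [0/1 + 1/1*2/5, 0/1 + 1/1*1/1) = [2/5, 1/1)
  emit 'a', narrow to [0/1, 1/5)
Step 2: interval [0/1, 1/5), width = 1/5 - 0/1 = 1/5
  'a': [0/1 + 1/5*0/1, 0/1 + 1/5*1/5) = [0/1, 1/25)
  'b': [0/1 + 1/5*1/5, 0/1 + 1/5*3/10) = [1/25, 3/50)
  'c': [0/1 + 1/5*3/10, 0/1 + 1/5*2/5) = [3/50, 2/25) <- contains code 31/500
  'f': [0/1 + 1/5*2/5, 0/1 + 1/5*1/1) = [2/25, 1/5)
  emit 'c', narrow to [3/50, 2/25)
Step 3: interval [3/50, 2/25), width = 2/25 - 3/50 = 1/50
  'a': [3/50 + 1/50*0/1, 3/50 + 1/50*1/5) = [3/50, 8/125) <- contains code 31/500
  'b': [3/50 + 1/50*1/5, 3/50 + 1/50*3/10) = [8/125, 33/500)
  'c': [3/50 + 1/50*3/10, 3/50 + 1/50*2/5) = [33/500, 17/250)
  'f': [3/50 + 1/50*2/5, 3/50 + 1/50*1/1) = [17/250, 2/25)
  emit 'a', narrow to [3/50, 8/125)

Answer: aca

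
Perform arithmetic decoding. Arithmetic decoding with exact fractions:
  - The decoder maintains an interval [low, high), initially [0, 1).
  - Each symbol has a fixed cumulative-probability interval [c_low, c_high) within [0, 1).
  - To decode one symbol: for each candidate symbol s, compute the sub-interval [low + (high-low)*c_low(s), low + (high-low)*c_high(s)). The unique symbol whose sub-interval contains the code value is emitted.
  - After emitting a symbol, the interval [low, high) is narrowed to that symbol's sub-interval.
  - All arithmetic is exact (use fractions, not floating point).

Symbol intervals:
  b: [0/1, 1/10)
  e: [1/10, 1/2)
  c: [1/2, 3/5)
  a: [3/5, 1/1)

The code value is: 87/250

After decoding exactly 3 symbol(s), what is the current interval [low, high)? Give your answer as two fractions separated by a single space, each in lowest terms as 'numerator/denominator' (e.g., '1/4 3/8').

Step 1: interval [0/1, 1/1), width = 1/1 - 0/1 = 1/1
  'b': [0/1 + 1/1*0/1, 0/1 + 1/1*1/10) = [0/1, 1/10)
  'e': [0/1 + 1/1*1/10, 0/1 + 1/1*1/2) = [1/10, 1/2) <- contains code 87/250
  'c': [0/1 + 1/1*1/2, 0/1 + 1/1*3/5) = [1/2, 3/5)
  'a': [0/1 + 1/1*3/5, 0/1 + 1/1*1/1) = [3/5, 1/1)
  emit 'e', narrow to [1/10, 1/2)
Step 2: interval [1/10, 1/2), width = 1/2 - 1/10 = 2/5
  'b': [1/10 + 2/5*0/1, 1/10 + 2/5*1/10) = [1/10, 7/50)
  'e': [1/10 + 2/5*1/10, 1/10 + 2/5*1/2) = [7/50, 3/10)
  'c': [1/10 + 2/5*1/2, 1/10 + 2/5*3/5) = [3/10, 17/50)
  'a': [1/10 + 2/5*3/5, 1/10 + 2/5*1/1) = [17/50, 1/2) <- contains code 87/250
  emit 'a', narrow to [17/50, 1/2)
Step 3: interval [17/50, 1/2), width = 1/2 - 17/50 = 4/25
  'b': [17/50 + 4/25*0/1, 17/50 + 4/25*1/10) = [17/50, 89/250) <- contains code 87/250
  'e': [17/50 + 4/25*1/10, 17/50 + 4/25*1/2) = [89/250, 21/50)
  'c': [17/50 + 4/25*1/2, 17/50 + 4/25*3/5) = [21/50, 109/250)
  'a': [17/50 + 4/25*3/5, 17/50 + 4/25*1/1) = [109/250, 1/2)
  emit 'b', narrow to [17/50, 89/250)

Answer: 17/50 89/250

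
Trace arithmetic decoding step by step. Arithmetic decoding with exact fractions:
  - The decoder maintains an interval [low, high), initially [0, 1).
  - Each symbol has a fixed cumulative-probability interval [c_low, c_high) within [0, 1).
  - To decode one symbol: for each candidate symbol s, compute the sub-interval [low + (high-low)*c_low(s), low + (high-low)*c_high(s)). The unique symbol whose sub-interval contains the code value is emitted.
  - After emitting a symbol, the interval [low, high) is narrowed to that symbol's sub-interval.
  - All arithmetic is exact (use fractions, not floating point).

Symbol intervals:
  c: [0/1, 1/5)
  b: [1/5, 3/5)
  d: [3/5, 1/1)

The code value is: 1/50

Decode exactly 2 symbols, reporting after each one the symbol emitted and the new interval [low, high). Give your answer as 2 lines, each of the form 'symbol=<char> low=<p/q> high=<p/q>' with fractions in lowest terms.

Answer: symbol=c low=0/1 high=1/5
symbol=c low=0/1 high=1/25

Derivation:
Step 1: interval [0/1, 1/1), width = 1/1 - 0/1 = 1/1
  'c': [0/1 + 1/1*0/1, 0/1 + 1/1*1/5) = [0/1, 1/5) <- contains code 1/50
  'b': [0/1 + 1/1*1/5, 0/1 + 1/1*3/5) = [1/5, 3/5)
  'd': [0/1 + 1/1*3/5, 0/1 + 1/1*1/1) = [3/5, 1/1)
  emit 'c', narrow to [0/1, 1/5)
Step 2: interval [0/1, 1/5), width = 1/5 - 0/1 = 1/5
  'c': [0/1 + 1/5*0/1, 0/1 + 1/5*1/5) = [0/1, 1/25) <- contains code 1/50
  'b': [0/1 + 1/5*1/5, 0/1 + 1/5*3/5) = [1/25, 3/25)
  'd': [0/1 + 1/5*3/5, 0/1 + 1/5*1/1) = [3/25, 1/5)
  emit 'c', narrow to [0/1, 1/25)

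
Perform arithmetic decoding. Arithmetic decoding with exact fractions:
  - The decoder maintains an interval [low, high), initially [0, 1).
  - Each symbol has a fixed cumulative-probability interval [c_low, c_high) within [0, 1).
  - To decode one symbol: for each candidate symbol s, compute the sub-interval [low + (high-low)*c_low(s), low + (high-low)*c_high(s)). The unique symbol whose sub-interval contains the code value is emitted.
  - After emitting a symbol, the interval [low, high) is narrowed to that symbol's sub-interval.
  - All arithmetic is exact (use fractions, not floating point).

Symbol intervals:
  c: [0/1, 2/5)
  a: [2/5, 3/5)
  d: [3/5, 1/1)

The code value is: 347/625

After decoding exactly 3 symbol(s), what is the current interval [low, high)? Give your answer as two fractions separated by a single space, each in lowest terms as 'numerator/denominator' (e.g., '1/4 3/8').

Step 1: interval [0/1, 1/1), width = 1/1 - 0/1 = 1/1
  'c': [0/1 + 1/1*0/1, 0/1 + 1/1*2/5) = [0/1, 2/5)
  'a': [0/1 + 1/1*2/5, 0/1 + 1/1*3/5) = [2/5, 3/5) <- contains code 347/625
  'd': [0/1 + 1/1*3/5, 0/1 + 1/1*1/1) = [3/5, 1/1)
  emit 'a', narrow to [2/5, 3/5)
Step 2: interval [2/5, 3/5), width = 3/5 - 2/5 = 1/5
  'c': [2/5 + 1/5*0/1, 2/5 + 1/5*2/5) = [2/5, 12/25)
  'a': [2/5 + 1/5*2/5, 2/5 + 1/5*3/5) = [12/25, 13/25)
  'd': [2/5 + 1/5*3/5, 2/5 + 1/5*1/1) = [13/25, 3/5) <- contains code 347/625
  emit 'd', narrow to [13/25, 3/5)
Step 3: interval [13/25, 3/5), width = 3/5 - 13/25 = 2/25
  'c': [13/25 + 2/25*0/1, 13/25 + 2/25*2/5) = [13/25, 69/125)
  'a': [13/25 + 2/25*2/5, 13/25 + 2/25*3/5) = [69/125, 71/125) <- contains code 347/625
  'd': [13/25 + 2/25*3/5, 13/25 + 2/25*1/1) = [71/125, 3/5)
  emit 'a', narrow to [69/125, 71/125)

Answer: 69/125 71/125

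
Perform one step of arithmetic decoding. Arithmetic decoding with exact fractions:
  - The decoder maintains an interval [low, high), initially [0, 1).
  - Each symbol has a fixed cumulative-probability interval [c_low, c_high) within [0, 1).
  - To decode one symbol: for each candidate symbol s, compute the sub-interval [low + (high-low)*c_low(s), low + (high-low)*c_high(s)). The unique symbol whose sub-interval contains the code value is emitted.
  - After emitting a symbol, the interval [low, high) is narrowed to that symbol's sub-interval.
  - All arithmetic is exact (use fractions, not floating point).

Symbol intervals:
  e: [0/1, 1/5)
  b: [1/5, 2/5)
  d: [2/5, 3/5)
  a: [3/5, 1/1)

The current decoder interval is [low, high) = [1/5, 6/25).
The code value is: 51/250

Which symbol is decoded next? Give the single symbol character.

Interval width = high − low = 6/25 − 1/5 = 1/25
Scaled code = (code − low) / width = (51/250 − 1/5) / 1/25 = 1/10
  e: [0/1, 1/5) ← scaled code falls here ✓
  b: [1/5, 2/5) 
  d: [2/5, 3/5) 
  a: [3/5, 1/1) 

Answer: e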